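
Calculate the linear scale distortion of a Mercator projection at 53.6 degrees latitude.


SF = 1 / cos(53.6) = 1 / 0.593419 = 1.685

1.685


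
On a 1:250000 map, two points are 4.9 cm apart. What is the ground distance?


ground = 4.9 cm * 250000 / 100 = 12250.0 m = 12.25 km

12.25 km


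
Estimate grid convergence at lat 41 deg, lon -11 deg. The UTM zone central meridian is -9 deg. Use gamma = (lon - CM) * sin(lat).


gamma = (-11 - -9) * sin(41) = -2 * 0.656059 = -1.312 degrees

-1.312 degrees


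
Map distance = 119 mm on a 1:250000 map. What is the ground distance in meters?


ground = 119 mm * 250000 / 1000 = 29750.0 m

29750.0 m


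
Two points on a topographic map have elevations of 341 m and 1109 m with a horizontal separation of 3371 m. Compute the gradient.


gradient = (1109 - 341) / 3371 = 768 / 3371 = 0.2278

0.2278


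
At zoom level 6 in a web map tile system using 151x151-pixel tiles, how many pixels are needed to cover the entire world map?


tiles per axis = 2^6 = 64
total tiles = 64^2 = 4096
pixels per axis = 64 * 151 = 9664
total pixels = 9664^2 = 93392896

93392896 pixels


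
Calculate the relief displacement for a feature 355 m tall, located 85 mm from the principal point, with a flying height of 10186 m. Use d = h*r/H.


d = h * r / H = 355 * 85 / 10186 = 2.96 mm

2.96 mm


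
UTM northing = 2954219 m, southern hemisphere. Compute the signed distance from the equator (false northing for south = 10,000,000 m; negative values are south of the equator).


For southern: actual = 2954219 - 10000000 = -7045781 m

-7045781 m


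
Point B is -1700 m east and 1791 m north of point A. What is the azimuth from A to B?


az = atan2(-1700, 1791) = -43.5 deg
adjusted to 0-360: 316.5 degrees

316.5 degrees


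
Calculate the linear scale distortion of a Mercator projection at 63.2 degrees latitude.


SF = 1 / cos(63.2) = 1 / 0.450878 = 2.218

2.218


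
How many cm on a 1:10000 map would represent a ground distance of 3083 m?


map_cm = 3083 * 100 / 10000 = 30.83 cm

30.83 cm


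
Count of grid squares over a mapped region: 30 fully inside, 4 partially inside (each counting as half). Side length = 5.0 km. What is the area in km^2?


effective squares = 30 + 4 * 0.5 = 32.0
area = 32.0 * 25.0 = 800.0 km^2

800.0 km^2


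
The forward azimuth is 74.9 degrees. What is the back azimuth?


back azimuth = (74.9 + 180) mod 360 = 254.9 degrees

254.9 degrees


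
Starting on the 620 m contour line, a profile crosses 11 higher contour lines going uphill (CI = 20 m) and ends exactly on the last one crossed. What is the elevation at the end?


elevation = 620 + 11 * 20 = 840 m

840 m


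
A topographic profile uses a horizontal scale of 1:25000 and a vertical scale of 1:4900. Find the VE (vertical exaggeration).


VE = horizontal_scale / vertical_scale = 25000 / 4900 ≈ 5.1

5.1x


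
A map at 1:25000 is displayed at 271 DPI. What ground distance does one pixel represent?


pixel_cm = 2.54 / 271 ≈ 0.009373 cm
ground = pixel_cm * 25000 / 100 = 2.54 * 25000 / (271 * 100) = 63500 / 27100 ≈ 2.34 m

2.34 m


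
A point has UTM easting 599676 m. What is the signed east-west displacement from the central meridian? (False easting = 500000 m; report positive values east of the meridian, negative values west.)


displacement = 599676 - 500000 = 99676 m

99676 m


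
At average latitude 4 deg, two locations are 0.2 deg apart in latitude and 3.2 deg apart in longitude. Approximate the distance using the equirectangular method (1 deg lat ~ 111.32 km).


dlat_km = 0.2 * 111.32 = 22.264
dlon_km = 3.2 * 111.32 * cos(4) ≈ 355.356
dist = sqrt(22.264^2 + 355.356^2) ≈ 356.1 km

356.1 km


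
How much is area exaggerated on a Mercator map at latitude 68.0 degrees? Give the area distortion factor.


area_distortion = 1/cos^2(68.0) = 7.126

7.126


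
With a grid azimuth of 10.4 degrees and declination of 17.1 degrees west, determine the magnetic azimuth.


magnetic azimuth = grid azimuth - declination (east +ve)
mag_az = 10.4 - -17.1 = 27.5 degrees

27.5 degrees


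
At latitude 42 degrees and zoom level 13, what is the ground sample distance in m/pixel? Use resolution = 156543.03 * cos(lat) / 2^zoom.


res = 156543.03 * cos(42) / 2^13 = 156543.03 * 0.74314483 / 8192 = 14.2 m/pixel

14.2 m/pixel


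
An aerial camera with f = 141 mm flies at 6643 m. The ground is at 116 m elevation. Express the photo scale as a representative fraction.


scale = f / (H - h) = 141 mm / 6527 m = 141 / 6527000 = 1:46291

1:46291


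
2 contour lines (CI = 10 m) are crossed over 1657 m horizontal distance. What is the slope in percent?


elevation change = 2 * 10 = 20 m
slope = 20 / 1657 * 100 = 1.2%

1.2%


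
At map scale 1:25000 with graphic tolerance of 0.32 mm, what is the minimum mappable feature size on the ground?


ground = 0.32 mm * 25000 / 1000 = 8.0 m

8.0 m


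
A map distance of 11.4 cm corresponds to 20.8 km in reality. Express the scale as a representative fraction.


ground = 20.8 km = 2080000 cm; RF denominator = ground / map = 2080000 / 11.4 ≈ 182456; RF = 1:182456

1:182456


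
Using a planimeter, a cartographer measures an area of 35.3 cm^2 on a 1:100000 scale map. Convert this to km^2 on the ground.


ground_area = 35.3 * (100000/100)^2 = 35300000.0 m^2 = 35.3 km^2

35.3 km^2


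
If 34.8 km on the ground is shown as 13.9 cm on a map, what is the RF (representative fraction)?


ground = 34.8 km = 3480000 cm; RF denominator = ground / map = 3480000 / 13.9 ≈ 250360; RF = 1:250360

1:250360


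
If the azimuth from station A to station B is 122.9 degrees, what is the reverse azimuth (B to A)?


back azimuth = (122.9 + 180) mod 360 = 302.9 degrees

302.9 degrees


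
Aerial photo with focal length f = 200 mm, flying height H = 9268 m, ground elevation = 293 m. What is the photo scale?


scale = f / (H - h) = 200 mm / 8975 m = 200 / 8975000 = 1:44875

1:44875


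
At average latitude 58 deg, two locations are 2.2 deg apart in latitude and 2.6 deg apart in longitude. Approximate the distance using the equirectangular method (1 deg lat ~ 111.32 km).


dlat_km = 2.2 * 111.32 = 244.904
dlon_km = 2.6 * 111.32 * cos(58) ≈ 153.376
dist = sqrt(244.904^2 + 153.376^2) ≈ 289.0 km

289.0 km


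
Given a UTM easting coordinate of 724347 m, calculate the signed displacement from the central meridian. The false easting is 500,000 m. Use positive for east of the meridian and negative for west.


displacement = 724347 - 500000 = 224347 m

224347 m


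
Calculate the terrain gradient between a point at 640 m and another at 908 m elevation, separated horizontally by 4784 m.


gradient = (908 - 640) / 4784 = 268 / 4784 = 0.056

0.056


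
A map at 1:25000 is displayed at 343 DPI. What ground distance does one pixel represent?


pixel_cm = 2.54 / 343 ≈ 0.007405 cm
ground = pixel_cm * 25000 / 100 = 2.54 * 25000 / (343 * 100) = 63500 / 34300 ≈ 1.85 m

1.85 m


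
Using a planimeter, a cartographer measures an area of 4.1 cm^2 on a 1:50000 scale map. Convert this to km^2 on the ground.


ground_area = 4.1 * (50000/100)^2 = 1025000.0 m^2 = 1.025 km^2

1.025 km^2


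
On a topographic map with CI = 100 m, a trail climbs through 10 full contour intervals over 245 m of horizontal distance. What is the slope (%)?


elevation change = 10 * 100 = 1000 m
slope = 1000 / 245 * 100 = 408.2%

408.2%


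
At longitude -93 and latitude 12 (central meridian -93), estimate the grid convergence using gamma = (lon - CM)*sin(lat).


gamma = (-93 - -93) * sin(12) = 0 * 0.207912 = 0.0 degrees

0.0 degrees


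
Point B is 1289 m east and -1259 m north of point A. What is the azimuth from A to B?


az = atan2(1289, -1259) = 134.3 deg
adjusted to 0-360: 134.3 degrees

134.3 degrees


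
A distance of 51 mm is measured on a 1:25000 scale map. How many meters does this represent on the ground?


ground = 51 mm * 25000 / 1000 = 1275.0 m

1275.0 m


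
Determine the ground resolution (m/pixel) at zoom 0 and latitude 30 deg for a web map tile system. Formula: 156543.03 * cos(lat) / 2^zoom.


res = 156543.03 * cos(30) / 2^0 = 156543.03 * 0.8660254 / 1 = 135570.24 m/pixel

135570.24 m/pixel


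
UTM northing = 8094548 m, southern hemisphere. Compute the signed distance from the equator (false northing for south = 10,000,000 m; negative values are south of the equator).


For southern: actual = 8094548 - 10000000 = -1905452 m

-1905452 m


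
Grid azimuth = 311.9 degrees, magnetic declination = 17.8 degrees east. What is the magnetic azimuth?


magnetic azimuth = grid azimuth - declination (east +ve)
mag_az = 311.9 - 17.8 = 294.1 degrees

294.1 degrees


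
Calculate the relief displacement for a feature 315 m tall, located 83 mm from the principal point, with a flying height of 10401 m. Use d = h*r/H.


d = h * r / H = 315 * 83 / 10401 = 2.51 mm

2.51 mm


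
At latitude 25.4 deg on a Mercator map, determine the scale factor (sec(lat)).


SF = 1 / cos(25.4) = 1 / 0.903335 = 1.107

1.107


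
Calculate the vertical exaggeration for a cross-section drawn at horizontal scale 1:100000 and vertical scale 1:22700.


VE = horizontal_scale / vertical_scale = 100000 / 22700 ≈ 4.4

4.4x


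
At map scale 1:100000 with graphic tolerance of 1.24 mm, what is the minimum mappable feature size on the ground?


ground = 1.24 mm * 100000 / 1000 = 124.0 m

124.0 m


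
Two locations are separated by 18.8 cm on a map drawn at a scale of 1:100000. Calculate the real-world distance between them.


ground = 18.8 cm * 100000 / 100 = 18800.0 m = 18.8 km

18.8 km


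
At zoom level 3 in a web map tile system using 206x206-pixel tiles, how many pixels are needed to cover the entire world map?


tiles per axis = 2^3 = 8
total tiles = 8^2 = 64
pixels per axis = 8 * 206 = 1648
total pixels = 1648^2 = 2715904

2715904 pixels


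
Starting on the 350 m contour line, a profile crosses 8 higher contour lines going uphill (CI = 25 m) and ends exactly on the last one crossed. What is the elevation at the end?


elevation = 350 + 8 * 25 = 550 m

550 m


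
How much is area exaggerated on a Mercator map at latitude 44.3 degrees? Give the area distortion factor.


area_distortion = 1/cos^2(44.3) = 1.952

1.952


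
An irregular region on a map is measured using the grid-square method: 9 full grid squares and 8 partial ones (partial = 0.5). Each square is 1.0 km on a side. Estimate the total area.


effective squares = 9 + 8 * 0.5 = 13.0
area = 13.0 * 1.0 = 13.0 km^2

13.0 km^2


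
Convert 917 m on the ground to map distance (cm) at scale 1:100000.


map_cm = 917 * 100 / 100000 = 0.917 cm ≈ 0.92 cm

0.92 cm


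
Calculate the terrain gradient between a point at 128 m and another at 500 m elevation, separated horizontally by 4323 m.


gradient = (500 - 128) / 4323 = 372 / 4323 = 0.0861

0.0861


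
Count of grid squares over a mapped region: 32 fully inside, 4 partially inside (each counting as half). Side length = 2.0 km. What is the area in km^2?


effective squares = 32 + 4 * 0.5 = 34.0
area = 34.0 * 4.0 = 136.0 km^2

136.0 km^2


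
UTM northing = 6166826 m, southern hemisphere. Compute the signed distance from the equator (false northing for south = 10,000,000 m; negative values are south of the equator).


For southern: actual = 6166826 - 10000000 = -3833174 m

-3833174 m


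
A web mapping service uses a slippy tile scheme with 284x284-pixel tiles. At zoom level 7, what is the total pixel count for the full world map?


tiles per axis = 2^7 = 128
total tiles = 128^2 = 16384
pixels per axis = 128 * 284 = 36352
total pixels = 36352^2 = 1321467904

1321467904 pixels


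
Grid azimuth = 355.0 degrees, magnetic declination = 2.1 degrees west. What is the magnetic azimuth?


magnetic azimuth = grid azimuth - declination (east +ve)
mag_az = 355.0 - -2.1 = 357.1 degrees

357.1 degrees


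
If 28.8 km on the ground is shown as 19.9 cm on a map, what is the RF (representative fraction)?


ground = 28.8 km = 2880000 cm; RF denominator = ground / map = 2880000 / 19.9 ≈ 144724; RF = 1:144724

1:144724


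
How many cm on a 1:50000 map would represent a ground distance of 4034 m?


map_cm = 4034 * 100 / 50000 = 8.068 cm ≈ 8.07 cm

8.07 cm


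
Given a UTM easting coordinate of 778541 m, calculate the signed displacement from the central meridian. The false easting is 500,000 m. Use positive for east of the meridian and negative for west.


displacement = 778541 - 500000 = 278541 m

278541 m


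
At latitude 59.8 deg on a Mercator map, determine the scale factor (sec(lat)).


SF = 1 / cos(59.8) = 1 / 0.50302 = 1.988

1.988


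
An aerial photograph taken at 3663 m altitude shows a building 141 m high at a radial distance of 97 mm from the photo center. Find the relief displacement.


d = h * r / H = 141 * 97 / 3663 = 3.73 mm

3.73 mm


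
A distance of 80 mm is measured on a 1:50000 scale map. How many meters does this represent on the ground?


ground = 80 mm * 50000 / 1000 = 4000.0 m

4000.0 m


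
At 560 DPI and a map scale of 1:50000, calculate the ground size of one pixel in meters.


pixel_cm = 2.54 / 560 ≈ 0.004536 cm
ground = pixel_cm * 50000 / 100 = 2.54 * 50000 / (560 * 100) = 127000 / 56000 ≈ 2.27 m

2.27 m


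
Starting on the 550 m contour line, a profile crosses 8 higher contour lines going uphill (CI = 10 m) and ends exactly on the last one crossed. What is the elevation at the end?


elevation = 550 + 8 * 10 = 630 m

630 m


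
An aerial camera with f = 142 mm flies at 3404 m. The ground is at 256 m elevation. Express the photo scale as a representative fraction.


scale = f / (H - h) = 142 mm / 3148 m = 142 / 3148000 = 1:22169

1:22169


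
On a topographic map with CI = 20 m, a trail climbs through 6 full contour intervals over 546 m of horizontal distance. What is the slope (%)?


elevation change = 6 * 20 = 120 m
slope = 120 / 546 * 100 = 22.0%

22.0%


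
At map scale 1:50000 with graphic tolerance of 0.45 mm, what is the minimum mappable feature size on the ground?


ground = 0.45 mm * 50000 / 1000 = 22.5 m

22.5 m


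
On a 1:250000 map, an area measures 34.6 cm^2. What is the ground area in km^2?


ground_area = 34.6 * (250000/100)^2 = 216250000.0 m^2 = 216.25 km^2

216.25 km^2


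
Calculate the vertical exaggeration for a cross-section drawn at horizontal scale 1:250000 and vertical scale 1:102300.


VE = horizontal_scale / vertical_scale = 250000 / 102300 ≈ 2.4

2.4x


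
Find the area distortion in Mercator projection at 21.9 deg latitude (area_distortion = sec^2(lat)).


area_distortion = 1/cos^2(21.9) = 1.162

1.162


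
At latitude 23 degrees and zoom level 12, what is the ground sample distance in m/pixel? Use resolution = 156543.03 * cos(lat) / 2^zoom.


res = 156543.03 * cos(23) / 2^12 = 156543.03 * 0.92050485 / 4096 = 35.18 m/pixel

35.18 m/pixel


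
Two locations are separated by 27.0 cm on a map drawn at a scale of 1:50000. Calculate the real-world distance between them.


ground = 27.0 cm * 50000 / 100 = 13500.0 m = 13.5 km

13.5 km


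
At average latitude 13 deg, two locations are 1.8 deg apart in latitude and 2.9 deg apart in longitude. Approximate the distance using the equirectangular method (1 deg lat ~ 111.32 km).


dlat_km = 1.8 * 111.32 = 200.376
dlon_km = 2.9 * 111.32 * cos(13) ≈ 314.554
dist = sqrt(200.376^2 + 314.554^2) ≈ 373.0 km

373.0 km


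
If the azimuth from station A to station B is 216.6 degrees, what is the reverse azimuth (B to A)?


back azimuth = (216.6 + 180) mod 360 = 36.6 degrees

36.6 degrees


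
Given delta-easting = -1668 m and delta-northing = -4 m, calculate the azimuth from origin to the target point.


az = atan2(-1668, -4) = -90.1 deg
adjusted to 0-360: 269.9 degrees

269.9 degrees


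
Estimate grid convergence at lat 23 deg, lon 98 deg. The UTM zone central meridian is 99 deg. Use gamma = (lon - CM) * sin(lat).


gamma = (98 - 99) * sin(23) = -1 * 0.390731 = -0.391 degrees

-0.391 degrees


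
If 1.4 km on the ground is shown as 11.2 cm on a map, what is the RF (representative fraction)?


ground = 1.4 km = 140000 cm; RF denominator = ground / map = 140000 / 11.2 = 12500; RF = 1:12500

1:12500


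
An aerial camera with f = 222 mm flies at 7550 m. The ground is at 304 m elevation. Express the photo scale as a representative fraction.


scale = f / (H - h) = 222 mm / 7246 m = 222 / 7246000 = 1:32640

1:32640


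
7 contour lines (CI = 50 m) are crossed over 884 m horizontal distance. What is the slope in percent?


elevation change = 7 * 50 = 350 m
slope = 350 / 884 * 100 = 39.6%

39.6%


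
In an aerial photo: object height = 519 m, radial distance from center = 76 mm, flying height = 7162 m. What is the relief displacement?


d = h * r / H = 519 * 76 / 7162 = 5.51 mm

5.51 mm


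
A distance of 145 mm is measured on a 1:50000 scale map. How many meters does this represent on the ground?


ground = 145 mm * 50000 / 1000 = 7250.0 m

7250.0 m


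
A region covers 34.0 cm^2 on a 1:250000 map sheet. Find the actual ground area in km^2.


ground_area = 34.0 * (250000/100)^2 = 212500000.0 m^2 = 212.5 km^2

212.5 km^2


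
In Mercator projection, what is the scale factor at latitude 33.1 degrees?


SF = 1 / cos(33.1) = 1 / 0.837719 = 1.194

1.194


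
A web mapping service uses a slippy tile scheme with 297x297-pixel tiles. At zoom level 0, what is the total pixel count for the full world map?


tiles per axis = 2^0 = 1
total tiles = 1^2 = 1
pixels per axis = 1 * 297 = 297
total pixels = 297^2 = 88209

88209 pixels


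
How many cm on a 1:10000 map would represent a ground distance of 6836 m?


map_cm = 6836 * 100 / 10000 = 68.36 cm

68.36 cm


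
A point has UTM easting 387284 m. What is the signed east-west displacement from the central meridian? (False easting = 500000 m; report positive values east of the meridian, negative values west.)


displacement = 387284 - 500000 = -112716 m

-112716 m


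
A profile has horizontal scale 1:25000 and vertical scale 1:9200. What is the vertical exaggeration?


VE = horizontal_scale / vertical_scale = 25000 / 9200 ≈ 2.7

2.7x


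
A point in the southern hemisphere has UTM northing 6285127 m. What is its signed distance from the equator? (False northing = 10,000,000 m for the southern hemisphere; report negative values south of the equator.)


For southern: actual = 6285127 - 10000000 = -3714873 m

-3714873 m


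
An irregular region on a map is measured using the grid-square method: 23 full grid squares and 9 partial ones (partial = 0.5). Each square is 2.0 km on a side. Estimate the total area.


effective squares = 23 + 9 * 0.5 = 27.5
area = 27.5 * 4.0 = 110.0 km^2

110.0 km^2


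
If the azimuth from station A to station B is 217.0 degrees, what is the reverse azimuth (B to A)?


back azimuth = (217.0 + 180) mod 360 = 37.0 degrees

37.0 degrees


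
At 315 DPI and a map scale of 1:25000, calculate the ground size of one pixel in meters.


pixel_cm = 2.54 / 315 ≈ 0.008063 cm
ground = pixel_cm * 25000 / 100 = 2.54 * 25000 / (315 * 100) = 63500 / 31500 ≈ 2.02 m

2.02 m


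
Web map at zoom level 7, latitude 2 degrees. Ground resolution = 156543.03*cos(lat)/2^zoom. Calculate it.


res = 156543.03 * cos(2) / 2^7 = 156543.03 * 0.99939083 / 128 = 1222.25 m/pixel

1222.25 m/pixel


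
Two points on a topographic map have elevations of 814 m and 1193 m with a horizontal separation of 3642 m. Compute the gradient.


gradient = (1193 - 814) / 3642 = 379 / 3642 = 0.1041

0.1041


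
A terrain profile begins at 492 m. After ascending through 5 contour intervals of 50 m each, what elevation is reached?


elevation = 492 + 5 * 50 = 742 m

742 m


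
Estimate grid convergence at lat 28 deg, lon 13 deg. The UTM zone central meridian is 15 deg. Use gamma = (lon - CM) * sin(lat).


gamma = (13 - 15) * sin(28) = -2 * 0.469472 = -0.939 degrees

-0.939 degrees


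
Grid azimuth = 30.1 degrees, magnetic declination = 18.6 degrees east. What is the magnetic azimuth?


magnetic azimuth = grid azimuth - declination (east +ve)
mag_az = 30.1 - 18.6 = 11.5 degrees

11.5 degrees


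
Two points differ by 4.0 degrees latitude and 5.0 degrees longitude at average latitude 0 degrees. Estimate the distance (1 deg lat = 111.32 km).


dlat_km = 4.0 * 111.32 = 445.28
dlon_km = 5.0 * 111.32 * cos(0) ≈ 556.6
dist = sqrt(445.28^2 + 556.6^2) ≈ 712.8 km

712.8 km


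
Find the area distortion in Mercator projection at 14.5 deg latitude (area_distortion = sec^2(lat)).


area_distortion = 1/cos^2(14.5) = 1.067

1.067


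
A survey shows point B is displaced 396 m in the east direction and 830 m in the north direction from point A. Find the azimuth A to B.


az = atan2(396, 830) = 25.5 deg
adjusted to 0-360: 25.5 degrees

25.5 degrees


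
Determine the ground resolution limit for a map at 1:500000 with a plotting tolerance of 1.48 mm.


ground = 1.48 mm * 500000 / 1000 = 740.0 m

740.0 m


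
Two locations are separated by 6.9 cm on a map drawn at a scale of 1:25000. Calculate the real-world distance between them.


ground = 6.9 cm * 25000 / 100 = 1725.0 m = 1.725 km

1.725 km


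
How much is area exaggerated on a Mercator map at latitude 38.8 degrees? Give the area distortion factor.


area_distortion = 1/cos^2(38.8) = 1.646

1.646


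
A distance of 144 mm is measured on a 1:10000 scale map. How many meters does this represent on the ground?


ground = 144 mm * 10000 / 1000 = 1440.0 m

1440.0 m


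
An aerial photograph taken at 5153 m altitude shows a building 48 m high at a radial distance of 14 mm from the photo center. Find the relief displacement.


d = h * r / H = 48 * 14 / 5153 = 0.13 mm

0.13 mm


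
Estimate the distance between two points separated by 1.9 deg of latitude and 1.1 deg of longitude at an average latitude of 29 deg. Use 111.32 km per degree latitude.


dlat_km = 1.9 * 111.32 = 211.508
dlon_km = 1.1 * 111.32 * cos(29) ≈ 107.099
dist = sqrt(211.508^2 + 107.099^2) ≈ 237.1 km

237.1 km


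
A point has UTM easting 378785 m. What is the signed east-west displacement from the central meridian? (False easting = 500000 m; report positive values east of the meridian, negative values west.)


displacement = 378785 - 500000 = -121215 m

-121215 m


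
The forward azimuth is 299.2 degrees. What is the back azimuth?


back azimuth = (299.2 + 180) mod 360 = 119.2 degrees

119.2 degrees


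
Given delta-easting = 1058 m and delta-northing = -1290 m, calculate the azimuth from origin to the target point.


az = atan2(1058, -1290) = 140.6 deg
adjusted to 0-360: 140.6 degrees

140.6 degrees


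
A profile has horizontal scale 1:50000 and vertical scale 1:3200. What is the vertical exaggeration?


VE = horizontal_scale / vertical_scale = 50000 / 3200 = 15.625 ≈ 15.6

15.6x


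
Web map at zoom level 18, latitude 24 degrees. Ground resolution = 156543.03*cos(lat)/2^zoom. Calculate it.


res = 156543.03 * cos(24) / 2^18 = 156543.03 * 0.91354546 / 262144 = 0.55 m/pixel

0.55 m/pixel


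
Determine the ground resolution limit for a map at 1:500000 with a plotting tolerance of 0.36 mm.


ground = 0.36 mm * 500000 / 1000 = 180.0 m

180.0 m


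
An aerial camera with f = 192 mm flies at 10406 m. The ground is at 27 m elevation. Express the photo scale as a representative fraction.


scale = f / (H - h) = 192 mm / 10379 m = 192 / 10379000 = 1:54057

1:54057


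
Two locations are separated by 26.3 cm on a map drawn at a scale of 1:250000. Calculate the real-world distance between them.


ground = 26.3 cm * 250000 / 100 = 65750.0 m = 65.75 km

65.75 km


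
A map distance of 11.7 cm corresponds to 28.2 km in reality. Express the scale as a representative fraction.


ground = 28.2 km = 2820000 cm; RF denominator = ground / map = 2820000 / 11.7 ≈ 241026; RF = 1:241026

1:241026


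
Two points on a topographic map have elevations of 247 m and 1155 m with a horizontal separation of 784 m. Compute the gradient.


gradient = (1155 - 247) / 784 = 908 / 784 = 1.1582

1.1582


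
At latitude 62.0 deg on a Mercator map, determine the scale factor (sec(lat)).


SF = 1 / cos(62.0) = 1 / 0.469472 = 2.13

2.13


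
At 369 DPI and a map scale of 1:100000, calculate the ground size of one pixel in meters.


pixel_cm = 2.54 / 369 ≈ 0.006883 cm
ground = pixel_cm * 100000 / 100 = 2.54 * 100000 / (369 * 100) = 254000 / 36900 ≈ 6.88 m

6.88 m


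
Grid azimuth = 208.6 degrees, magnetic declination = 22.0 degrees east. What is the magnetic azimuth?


magnetic azimuth = grid azimuth - declination (east +ve)
mag_az = 208.6 - 22.0 = 186.6 degrees

186.6 degrees


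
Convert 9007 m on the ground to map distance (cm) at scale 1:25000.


map_cm = 9007 * 100 / 25000 = 36.028 cm ≈ 36.03 cm

36.03 cm


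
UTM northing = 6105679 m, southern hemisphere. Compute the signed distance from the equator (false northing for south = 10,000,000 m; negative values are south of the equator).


For southern: actual = 6105679 - 10000000 = -3894321 m

-3894321 m


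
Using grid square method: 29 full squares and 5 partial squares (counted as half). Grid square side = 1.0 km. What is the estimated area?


effective squares = 29 + 5 * 0.5 = 31.5
area = 31.5 * 1.0 = 31.5 km^2

31.5 km^2


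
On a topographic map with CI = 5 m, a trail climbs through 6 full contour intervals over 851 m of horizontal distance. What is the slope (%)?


elevation change = 6 * 5 = 30 m
slope = 30 / 851 * 100 = 3.5%

3.5%


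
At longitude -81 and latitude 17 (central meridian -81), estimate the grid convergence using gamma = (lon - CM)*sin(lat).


gamma = (-81 - -81) * sin(17) = 0 * 0.292372 = 0.0 degrees

0.0 degrees


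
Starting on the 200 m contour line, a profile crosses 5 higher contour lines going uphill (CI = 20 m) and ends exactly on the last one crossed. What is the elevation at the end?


elevation = 200 + 5 * 20 = 300 m

300 m


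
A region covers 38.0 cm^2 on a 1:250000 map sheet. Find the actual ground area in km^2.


ground_area = 38.0 * (250000/100)^2 = 237500000.0 m^2 = 237.5 km^2

237.5 km^2


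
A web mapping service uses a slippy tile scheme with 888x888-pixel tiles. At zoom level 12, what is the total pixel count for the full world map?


tiles per axis = 2^12 = 4096
total tiles = 4096^2 = 16777216
pixels per axis = 4096 * 888 = 3637248
total pixels = 3637248^2 = 13229573013504

13229573013504 pixels


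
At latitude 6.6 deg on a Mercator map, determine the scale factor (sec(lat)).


SF = 1 / cos(6.6) = 1 / 0.993373 = 1.007

1.007


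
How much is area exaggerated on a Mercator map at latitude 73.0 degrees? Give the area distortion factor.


area_distortion = 1/cos^2(73.0) = 11.698

11.698


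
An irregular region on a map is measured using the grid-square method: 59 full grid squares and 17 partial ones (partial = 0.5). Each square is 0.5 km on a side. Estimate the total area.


effective squares = 59 + 17 * 0.5 = 67.5
area = 67.5 * 0.25 = 16.875 km^2

16.875 km^2


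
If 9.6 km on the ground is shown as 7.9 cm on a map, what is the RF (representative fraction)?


ground = 9.6 km = 960000 cm; RF denominator = ground / map = 960000 / 7.9 ≈ 121519; RF = 1:121519

1:121519


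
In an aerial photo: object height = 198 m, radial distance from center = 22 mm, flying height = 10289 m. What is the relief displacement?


d = h * r / H = 198 * 22 / 10289 = 0.42 mm

0.42 mm


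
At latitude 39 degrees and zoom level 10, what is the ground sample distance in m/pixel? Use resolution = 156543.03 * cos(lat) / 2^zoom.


res = 156543.03 * cos(39) / 2^10 = 156543.03 * 0.77714596 / 1024 = 118.81 m/pixel

118.81 m/pixel


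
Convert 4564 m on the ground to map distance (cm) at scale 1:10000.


map_cm = 4564 * 100 / 10000 = 45.64 cm

45.64 cm


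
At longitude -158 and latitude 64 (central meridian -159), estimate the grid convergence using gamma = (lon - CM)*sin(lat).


gamma = (-158 - -159) * sin(64) = 1 * 0.898794 = 0.899 degrees

0.899 degrees


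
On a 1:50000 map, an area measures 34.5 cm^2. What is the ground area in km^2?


ground_area = 34.5 * (50000/100)^2 = 8625000.0 m^2 = 8.625 km^2

8.625 km^2


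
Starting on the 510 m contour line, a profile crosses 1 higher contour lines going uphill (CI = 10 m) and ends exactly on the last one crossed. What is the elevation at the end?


elevation = 510 + 1 * 10 = 520 m

520 m


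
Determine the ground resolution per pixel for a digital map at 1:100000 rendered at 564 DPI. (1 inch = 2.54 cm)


pixel_cm = 2.54 / 564 ≈ 0.004504 cm
ground = pixel_cm * 100000 / 100 = 2.54 * 100000 / (564 * 100) = 254000 / 56400 ≈ 4.5 m

4.5 m


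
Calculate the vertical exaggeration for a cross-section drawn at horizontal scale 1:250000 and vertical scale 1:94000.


VE = horizontal_scale / vertical_scale = 250000 / 94000 ≈ 2.7

2.7x


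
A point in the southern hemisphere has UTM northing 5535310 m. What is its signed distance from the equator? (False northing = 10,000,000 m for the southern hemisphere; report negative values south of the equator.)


For southern: actual = 5535310 - 10000000 = -4464690 m

-4464690 m


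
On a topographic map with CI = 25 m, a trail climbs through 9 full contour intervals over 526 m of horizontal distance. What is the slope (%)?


elevation change = 9 * 25 = 225 m
slope = 225 / 526 * 100 = 42.8%

42.8%


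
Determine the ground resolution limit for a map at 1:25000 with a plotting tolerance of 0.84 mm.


ground = 0.84 mm * 25000 / 1000 = 21.0 m

21.0 m


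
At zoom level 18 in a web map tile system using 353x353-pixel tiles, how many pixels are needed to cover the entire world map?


tiles per axis = 2^18 = 262144
total tiles = 262144^2 = 68719476736
pixels per axis = 262144 * 353 = 92536832
total pixels = 92536832^2 = 8563065276596224

8563065276596224 pixels


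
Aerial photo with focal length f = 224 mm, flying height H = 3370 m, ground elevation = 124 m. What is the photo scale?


scale = f / (H - h) = 224 mm / 3246 m = 224 / 3246000 = 1:14491

1:14491


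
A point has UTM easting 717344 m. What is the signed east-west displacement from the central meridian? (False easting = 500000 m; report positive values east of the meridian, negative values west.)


displacement = 717344 - 500000 = 217344 m

217344 m


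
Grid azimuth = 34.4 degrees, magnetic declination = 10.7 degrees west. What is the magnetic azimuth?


magnetic azimuth = grid azimuth - declination (east +ve)
mag_az = 34.4 - -10.7 = 45.1 degrees

45.1 degrees


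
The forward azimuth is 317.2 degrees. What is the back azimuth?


back azimuth = (317.2 + 180) mod 360 = 137.2 degrees

137.2 degrees


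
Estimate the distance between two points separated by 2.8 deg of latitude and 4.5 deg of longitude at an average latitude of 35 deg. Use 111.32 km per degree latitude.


dlat_km = 2.8 * 111.32 = 311.696
dlon_km = 4.5 * 111.32 * cos(35) ≈ 410.346
dist = sqrt(311.696^2 + 410.346^2) ≈ 515.3 km

515.3 km


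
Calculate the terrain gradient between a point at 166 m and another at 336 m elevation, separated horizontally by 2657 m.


gradient = (336 - 166) / 2657 = 170 / 2657 = 0.064

0.064


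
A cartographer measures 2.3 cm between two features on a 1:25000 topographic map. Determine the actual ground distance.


ground = 2.3 cm * 25000 / 100 = 575.0 m

575.0 m


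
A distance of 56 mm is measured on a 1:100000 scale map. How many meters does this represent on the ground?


ground = 56 mm * 100000 / 1000 = 5600.0 m

5600.0 m


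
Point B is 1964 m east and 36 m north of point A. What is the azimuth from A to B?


az = atan2(1964, 36) = 88.9 deg
adjusted to 0-360: 88.9 degrees

88.9 degrees


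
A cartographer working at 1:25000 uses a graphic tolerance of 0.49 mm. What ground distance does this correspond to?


ground = 0.49 mm * 25000 / 1000 = 12.25 m

12.25 m


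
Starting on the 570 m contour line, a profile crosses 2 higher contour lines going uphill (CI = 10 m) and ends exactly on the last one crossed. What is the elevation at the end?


elevation = 570 + 2 * 10 = 590 m

590 m


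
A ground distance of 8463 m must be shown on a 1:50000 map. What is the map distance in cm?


map_cm = 8463 * 100 / 50000 = 16.926 cm ≈ 16.93 cm

16.93 cm


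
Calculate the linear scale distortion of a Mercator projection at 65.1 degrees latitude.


SF = 1 / cos(65.1) = 1 / 0.421036 = 2.375

2.375


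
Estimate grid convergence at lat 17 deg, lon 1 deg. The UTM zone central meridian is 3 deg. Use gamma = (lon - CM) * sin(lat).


gamma = (1 - 3) * sin(17) = -2 * 0.292372 = -0.585 degrees

-0.585 degrees


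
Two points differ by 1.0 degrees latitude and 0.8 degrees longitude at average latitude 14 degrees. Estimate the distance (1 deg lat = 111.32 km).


dlat_km = 1.0 * 111.32 = 111.32
dlon_km = 0.8 * 111.32 * cos(14) ≈ 86.411
dist = sqrt(111.32^2 + 86.411^2) ≈ 140.9 km

140.9 km


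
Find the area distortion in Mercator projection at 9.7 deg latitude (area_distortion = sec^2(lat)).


area_distortion = 1/cos^2(9.7) = 1.029

1.029


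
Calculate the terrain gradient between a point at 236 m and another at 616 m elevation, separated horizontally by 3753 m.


gradient = (616 - 236) / 3753 = 380 / 3753 = 0.1013

0.1013


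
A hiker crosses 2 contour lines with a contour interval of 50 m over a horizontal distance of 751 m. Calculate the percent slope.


elevation change = 2 * 50 = 100 m
slope = 100 / 751 * 100 = 13.3%

13.3%


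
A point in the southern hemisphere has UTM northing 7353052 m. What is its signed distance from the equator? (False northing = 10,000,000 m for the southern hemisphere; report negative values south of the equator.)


For southern: actual = 7353052 - 10000000 = -2646948 m

-2646948 m


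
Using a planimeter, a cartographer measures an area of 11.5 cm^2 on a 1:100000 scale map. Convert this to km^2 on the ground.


ground_area = 11.5 * (100000/100)^2 = 11500000.0 m^2 = 11.5 km^2

11.5 km^2


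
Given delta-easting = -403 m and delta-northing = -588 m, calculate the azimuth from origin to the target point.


az = atan2(-403, -588) = -145.6 deg
adjusted to 0-360: 214.4 degrees

214.4 degrees


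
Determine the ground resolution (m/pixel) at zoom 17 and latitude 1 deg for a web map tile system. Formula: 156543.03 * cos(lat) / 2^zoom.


res = 156543.03 * cos(1) / 2^17 = 156543.03 * 0.9998477 / 131072 = 1.19 m/pixel

1.19 m/pixel


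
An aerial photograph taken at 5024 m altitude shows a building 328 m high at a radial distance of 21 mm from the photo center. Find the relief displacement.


d = h * r / H = 328 * 21 / 5024 = 1.37 mm

1.37 mm


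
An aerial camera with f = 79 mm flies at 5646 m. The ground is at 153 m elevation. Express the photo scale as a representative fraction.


scale = f / (H - h) = 79 mm / 5493 m = 79 / 5493000 = 1:69532

1:69532


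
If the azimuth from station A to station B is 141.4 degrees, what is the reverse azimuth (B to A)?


back azimuth = (141.4 + 180) mod 360 = 321.4 degrees

321.4 degrees


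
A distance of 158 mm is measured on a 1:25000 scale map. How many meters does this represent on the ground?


ground = 158 mm * 25000 / 1000 = 3950.0 m

3950.0 m


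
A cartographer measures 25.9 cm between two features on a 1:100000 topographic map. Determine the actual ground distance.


ground = 25.9 cm * 100000 / 100 = 25900.0 m = 25.9 km

25.9 km


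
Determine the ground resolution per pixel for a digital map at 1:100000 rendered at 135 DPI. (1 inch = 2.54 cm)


pixel_cm = 2.54 / 135 ≈ 0.018815 cm
ground = pixel_cm * 100000 / 100 = 2.54 * 100000 / (135 * 100) = 254000 / 13500 ≈ 18.81 m

18.81 m


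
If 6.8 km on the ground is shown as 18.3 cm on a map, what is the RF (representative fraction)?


ground = 6.8 km = 680000 cm; RF denominator = ground / map = 680000 / 18.3 ≈ 37158; RF = 1:37158

1:37158


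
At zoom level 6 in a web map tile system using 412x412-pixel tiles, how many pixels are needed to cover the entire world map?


tiles per axis = 2^6 = 64
total tiles = 64^2 = 4096
pixels per axis = 64 * 412 = 26368
total pixels = 26368^2 = 695271424

695271424 pixels


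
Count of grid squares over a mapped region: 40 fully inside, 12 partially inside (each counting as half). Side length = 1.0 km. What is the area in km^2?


effective squares = 40 + 12 * 0.5 = 46.0
area = 46.0 * 1.0 = 46.0 km^2

46.0 km^2


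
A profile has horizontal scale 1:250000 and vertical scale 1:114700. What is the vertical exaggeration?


VE = horizontal_scale / vertical_scale = 250000 / 114700 ≈ 2.2

2.2x


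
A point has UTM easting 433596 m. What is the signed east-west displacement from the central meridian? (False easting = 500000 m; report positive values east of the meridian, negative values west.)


displacement = 433596 - 500000 = -66404 m

-66404 m


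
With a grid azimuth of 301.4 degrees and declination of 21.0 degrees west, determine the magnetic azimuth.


magnetic azimuth = grid azimuth - declination (east +ve)
mag_az = 301.4 - -21.0 = 322.4 degrees

322.4 degrees


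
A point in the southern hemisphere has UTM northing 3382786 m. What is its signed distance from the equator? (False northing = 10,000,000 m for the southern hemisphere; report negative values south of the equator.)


For southern: actual = 3382786 - 10000000 = -6617214 m

-6617214 m


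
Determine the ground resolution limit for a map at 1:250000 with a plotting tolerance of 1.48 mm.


ground = 1.48 mm * 250000 / 1000 = 370.0 m

370.0 m


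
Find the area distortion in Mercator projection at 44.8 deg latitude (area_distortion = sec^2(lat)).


area_distortion = 1/cos^2(44.8) = 1.986

1.986


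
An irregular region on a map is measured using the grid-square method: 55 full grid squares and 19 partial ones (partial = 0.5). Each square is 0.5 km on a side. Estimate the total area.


effective squares = 55 + 19 * 0.5 = 64.5
area = 64.5 * 0.25 = 16.125 km^2

16.125 km^2


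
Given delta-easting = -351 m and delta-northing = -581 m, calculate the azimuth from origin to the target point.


az = atan2(-351, -581) = -148.9 deg
adjusted to 0-360: 211.1 degrees

211.1 degrees


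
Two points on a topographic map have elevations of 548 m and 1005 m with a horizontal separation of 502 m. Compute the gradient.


gradient = (1005 - 548) / 502 = 457 / 502 = 0.9104

0.9104


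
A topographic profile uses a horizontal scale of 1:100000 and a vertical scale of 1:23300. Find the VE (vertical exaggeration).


VE = horizontal_scale / vertical_scale = 100000 / 23300 ≈ 4.3

4.3x


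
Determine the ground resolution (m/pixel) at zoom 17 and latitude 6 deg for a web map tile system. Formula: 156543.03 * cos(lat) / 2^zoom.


res = 156543.03 * cos(6) / 2^17 = 156543.03 * 0.9945219 / 131072 = 1.19 m/pixel

1.19 m/pixel


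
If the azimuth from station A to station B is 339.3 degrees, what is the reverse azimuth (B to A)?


back azimuth = (339.3 + 180) mod 360 = 159.3 degrees

159.3 degrees


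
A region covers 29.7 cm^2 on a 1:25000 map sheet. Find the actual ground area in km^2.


ground_area = 29.7 * (25000/100)^2 = 1856250.0 m^2 = 1.85625 km^2 ≈ 1.856 km^2

1.856 km^2
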